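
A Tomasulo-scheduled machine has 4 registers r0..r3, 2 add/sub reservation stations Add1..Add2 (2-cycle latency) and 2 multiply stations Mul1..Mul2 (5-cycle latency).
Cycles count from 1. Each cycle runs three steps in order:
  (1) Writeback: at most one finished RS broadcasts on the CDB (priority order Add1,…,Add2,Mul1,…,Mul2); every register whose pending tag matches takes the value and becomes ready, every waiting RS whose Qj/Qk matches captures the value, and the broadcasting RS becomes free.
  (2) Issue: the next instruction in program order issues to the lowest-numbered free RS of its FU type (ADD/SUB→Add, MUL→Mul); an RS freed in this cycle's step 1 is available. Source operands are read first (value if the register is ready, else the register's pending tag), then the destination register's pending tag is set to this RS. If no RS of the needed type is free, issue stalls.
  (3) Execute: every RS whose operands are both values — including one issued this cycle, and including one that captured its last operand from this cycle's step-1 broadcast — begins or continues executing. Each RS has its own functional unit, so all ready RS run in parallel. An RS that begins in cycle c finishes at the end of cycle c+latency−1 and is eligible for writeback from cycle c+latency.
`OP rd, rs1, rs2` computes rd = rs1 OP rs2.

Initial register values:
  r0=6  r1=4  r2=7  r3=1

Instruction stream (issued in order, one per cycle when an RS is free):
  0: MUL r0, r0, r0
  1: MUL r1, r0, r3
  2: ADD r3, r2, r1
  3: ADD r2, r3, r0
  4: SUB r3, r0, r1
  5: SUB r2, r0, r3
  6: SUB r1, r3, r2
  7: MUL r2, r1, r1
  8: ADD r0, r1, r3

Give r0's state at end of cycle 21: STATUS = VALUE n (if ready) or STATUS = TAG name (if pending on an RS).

STATUS = VALUE -36

  c1: issue MUL r0<-Mul1  regs: r0:Mul1,r1:4,r2:7,r3:1
  c2: issue MUL r1<-Mul2  regs: r0:Mul1,r1:Mul2,r2:7,r3:1
  c3: issue ADD r3<-Add1  regs: r0:Mul1,r1:Mul2,r2:7,r3:Add1
  c4: issue ADD r2<-Add2  regs: r0:Mul1,r1:Mul2,r2:Add2,r3:Add1
  c5: stall  regs: r0:Mul1,r1:Mul2,r2:Add2,r3:Add1
  c6: CDB Mul1=36; stall  regs: r0:36,r1:Mul2,r2:Add2,r3:Add1
  c7: stall  regs: r0:36,r1:Mul2,r2:Add2,r3:Add1
  c8: stall  regs: r0:36,r1:Mul2,r2:Add2,r3:Add1
  c9: stall  regs: r0:36,r1:Mul2,r2:Add2,r3:Add1
  c10: stall  regs: r0:36,r1:Mul2,r2:Add2,r3:Add1
  c11: CDB Mul2=36; stall  regs: r0:36,r1:36,r2:Add2,r3:Add1
  c12: stall  regs: r0:36,r1:36,r2:Add2,r3:Add1
  c13: CDB Add1=43; issue SUB r3<-Add1  regs: r0:36,r1:36,r2:Add2,r3:Add1
  c14: stall  regs: r0:36,r1:36,r2:Add2,r3:Add1
  c15: CDB Add1=0; issue SUB r2<-Add1  regs: r0:36,r1:36,r2:Add1,r3:0
  c16: CDB Add2=79; issue SUB r1<-Add2  regs: r0:36,r1:Add2,r2:Add1,r3:0
  c17: CDB Add1=36; issue MUL r2<-Mul1  regs: r0:36,r1:Add2,r2:Mul1,r3:0
  c18: issue ADD r0<-Add1  regs: r0:Add1,r1:Add2,r2:Mul1,r3:0
  c19: CDB Add2=-36  regs: r0:Add1,r1:-36,r2:Mul1,r3:0
  c20: -  regs: r0:Add1,r1:-36,r2:Mul1,r3:0
  c21: CDB Add1=-36  regs: r0:-36,r1:-36,r2:Mul1,r3:0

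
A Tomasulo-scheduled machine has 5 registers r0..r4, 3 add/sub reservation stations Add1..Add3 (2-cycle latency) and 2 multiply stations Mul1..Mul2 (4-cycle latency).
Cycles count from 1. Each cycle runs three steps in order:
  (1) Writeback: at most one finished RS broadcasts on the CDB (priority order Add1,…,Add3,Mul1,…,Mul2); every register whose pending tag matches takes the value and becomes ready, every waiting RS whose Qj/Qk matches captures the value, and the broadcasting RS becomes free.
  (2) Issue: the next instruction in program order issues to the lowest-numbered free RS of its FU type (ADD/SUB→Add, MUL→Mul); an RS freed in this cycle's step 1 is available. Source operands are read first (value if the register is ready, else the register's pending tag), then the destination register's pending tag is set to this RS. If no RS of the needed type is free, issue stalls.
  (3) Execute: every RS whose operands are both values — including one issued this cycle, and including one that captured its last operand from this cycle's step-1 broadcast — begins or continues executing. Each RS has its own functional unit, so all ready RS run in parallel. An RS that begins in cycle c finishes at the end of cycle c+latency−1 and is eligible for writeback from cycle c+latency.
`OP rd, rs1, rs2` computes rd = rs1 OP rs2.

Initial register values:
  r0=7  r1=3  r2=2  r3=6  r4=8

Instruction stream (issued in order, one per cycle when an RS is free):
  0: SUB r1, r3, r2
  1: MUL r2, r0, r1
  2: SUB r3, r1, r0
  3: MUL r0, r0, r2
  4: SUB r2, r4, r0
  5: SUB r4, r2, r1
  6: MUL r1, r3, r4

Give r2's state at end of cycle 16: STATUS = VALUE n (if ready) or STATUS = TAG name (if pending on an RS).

STATUS = VALUE -188

c1: issue SUB r1<-Add1 | r0:7,r1:Add1,r2:2,r3:6,r4:8
c2: issue MUL r2<-Mul1 | r0:7,r1:Add1,r2:Mul1,r3:6,r4:8
c3: CDB Add1=4; issue SUB r3<-Add1 | r0:7,r1:4,r2:Mul1,r3:Add1,r4:8
c4: issue MUL r0<-Mul2 | r0:Mul2,r1:4,r2:Mul1,r3:Add1,r4:8
c5: CDB Add1=-3; issue SUB r2<-Add1 | r0:Mul2,r1:4,r2:Add1,r3:-3,r4:8
c6: issue SUB r4<-Add2 | r0:Mul2,r1:4,r2:Add1,r3:-3,r4:Add2
c7: CDB Mul1=28; issue MUL r1<-Mul1 | r0:Mul2,r1:Mul1,r2:Add1,r3:-3,r4:Add2
c8: - | r0:Mul2,r1:Mul1,r2:Add1,r3:-3,r4:Add2
c9: - | r0:Mul2,r1:Mul1,r2:Add1,r3:-3,r4:Add2
c10: - | r0:Mul2,r1:Mul1,r2:Add1,r3:-3,r4:Add2
c11: CDB Mul2=196 | r0:196,r1:Mul1,r2:Add1,r3:-3,r4:Add2
c12: - | r0:196,r1:Mul1,r2:Add1,r3:-3,r4:Add2
c13: CDB Add1=-188 | r0:196,r1:Mul1,r2:-188,r3:-3,r4:Add2
c14: - | r0:196,r1:Mul1,r2:-188,r3:-3,r4:Add2
c15: CDB Add2=-192 | r0:196,r1:Mul1,r2:-188,r3:-3,r4:-192
c16: - | r0:196,r1:Mul1,r2:-188,r3:-3,r4:-192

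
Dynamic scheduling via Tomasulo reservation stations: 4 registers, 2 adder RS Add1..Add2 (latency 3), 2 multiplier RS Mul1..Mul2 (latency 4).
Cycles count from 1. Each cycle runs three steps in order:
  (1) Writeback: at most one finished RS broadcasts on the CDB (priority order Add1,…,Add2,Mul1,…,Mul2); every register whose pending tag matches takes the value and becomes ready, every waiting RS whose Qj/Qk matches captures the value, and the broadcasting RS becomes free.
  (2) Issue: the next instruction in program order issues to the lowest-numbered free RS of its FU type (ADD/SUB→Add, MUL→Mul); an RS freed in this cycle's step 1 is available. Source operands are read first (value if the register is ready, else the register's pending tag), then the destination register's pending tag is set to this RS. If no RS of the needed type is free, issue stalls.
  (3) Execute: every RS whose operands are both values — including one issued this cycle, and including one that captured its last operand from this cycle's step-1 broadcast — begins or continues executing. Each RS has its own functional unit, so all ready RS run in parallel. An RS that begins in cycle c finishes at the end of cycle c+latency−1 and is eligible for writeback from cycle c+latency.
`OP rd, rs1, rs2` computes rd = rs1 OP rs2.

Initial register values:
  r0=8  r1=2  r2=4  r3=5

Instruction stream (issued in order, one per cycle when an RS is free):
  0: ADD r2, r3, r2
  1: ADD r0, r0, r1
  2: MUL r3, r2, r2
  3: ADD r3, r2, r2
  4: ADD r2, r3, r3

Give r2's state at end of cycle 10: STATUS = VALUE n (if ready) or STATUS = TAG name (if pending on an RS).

STATUS = VALUE 36

  c1: issue ADD r2<-Add1  regs: r0:8,r1:2,r2:Add1,r3:5
  c2: issue ADD r0<-Add2  regs: r0:Add2,r1:2,r2:Add1,r3:5
  c3: issue MUL r3<-Mul1  regs: r0:Add2,r1:2,r2:Add1,r3:Mul1
  c4: CDB Add1=9; issue ADD r3<-Add1  regs: r0:Add2,r1:2,r2:9,r3:Add1
  c5: CDB Add2=10; issue ADD r2<-Add2  regs: r0:10,r1:2,r2:Add2,r3:Add1
  c6: -  regs: r0:10,r1:2,r2:Add2,r3:Add1
  c7: CDB Add1=18  regs: r0:10,r1:2,r2:Add2,r3:18
  c8: CDB Mul1=81  regs: r0:10,r1:2,r2:Add2,r3:18
  c9: -  regs: r0:10,r1:2,r2:Add2,r3:18
  c10: CDB Add2=36  regs: r0:10,r1:2,r2:36,r3:18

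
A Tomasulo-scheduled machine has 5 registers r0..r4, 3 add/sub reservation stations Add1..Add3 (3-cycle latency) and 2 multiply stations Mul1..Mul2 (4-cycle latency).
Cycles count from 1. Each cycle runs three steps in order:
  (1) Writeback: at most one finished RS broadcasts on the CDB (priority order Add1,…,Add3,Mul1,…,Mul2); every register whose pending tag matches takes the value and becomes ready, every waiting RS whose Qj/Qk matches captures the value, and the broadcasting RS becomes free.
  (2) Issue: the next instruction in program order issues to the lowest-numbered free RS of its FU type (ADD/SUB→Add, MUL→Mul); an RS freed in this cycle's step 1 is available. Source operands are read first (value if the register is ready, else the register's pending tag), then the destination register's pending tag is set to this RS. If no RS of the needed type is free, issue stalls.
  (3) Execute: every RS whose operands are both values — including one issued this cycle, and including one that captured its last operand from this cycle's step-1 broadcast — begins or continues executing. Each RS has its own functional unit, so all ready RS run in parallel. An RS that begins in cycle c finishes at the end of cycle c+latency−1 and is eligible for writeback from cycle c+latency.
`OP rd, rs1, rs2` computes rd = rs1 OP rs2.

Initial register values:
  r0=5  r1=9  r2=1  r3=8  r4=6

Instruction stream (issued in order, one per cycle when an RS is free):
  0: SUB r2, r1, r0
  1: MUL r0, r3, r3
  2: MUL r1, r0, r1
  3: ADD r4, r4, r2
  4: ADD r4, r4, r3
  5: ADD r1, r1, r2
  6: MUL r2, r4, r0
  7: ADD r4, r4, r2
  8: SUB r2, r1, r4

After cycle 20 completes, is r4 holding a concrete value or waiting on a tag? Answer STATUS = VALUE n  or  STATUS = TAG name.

cycle 1: issue SUB r2<-Add1 // r0:5,r1:9,r2:Add1,r3:8,r4:6
cycle 2: issue MUL r0<-Mul1 // r0:Mul1,r1:9,r2:Add1,r3:8,r4:6
cycle 3: issue MUL r1<-Mul2 // r0:Mul1,r1:Mul2,r2:Add1,r3:8,r4:6
cycle 4: CDB Add1=4; issue ADD r4<-Add1 // r0:Mul1,r1:Mul2,r2:4,r3:8,r4:Add1
cycle 5: issue ADD r4<-Add2 // r0:Mul1,r1:Mul2,r2:4,r3:8,r4:Add2
cycle 6: CDB Mul1=64; issue ADD r1<-Add3 // r0:64,r1:Add3,r2:4,r3:8,r4:Add2
cycle 7: CDB Add1=10; issue MUL r2<-Mul1 // r0:64,r1:Add3,r2:Mul1,r3:8,r4:Add2
cycle 8: issue ADD r4<-Add1 // r0:64,r1:Add3,r2:Mul1,r3:8,r4:Add1
cycle 9: stall // r0:64,r1:Add3,r2:Mul1,r3:8,r4:Add1
cycle 10: CDB Add2=18; issue SUB r2<-Add2 // r0:64,r1:Add3,r2:Add2,r3:8,r4:Add1
cycle 11: CDB Mul2=576 // r0:64,r1:Add3,r2:Add2,r3:8,r4:Add1
cycle 12: - // r0:64,r1:Add3,r2:Add2,r3:8,r4:Add1
cycle 13: - // r0:64,r1:Add3,r2:Add2,r3:8,r4:Add1
cycle 14: CDB Add3=580 // r0:64,r1:580,r2:Add2,r3:8,r4:Add1
cycle 15: CDB Mul1=1152 // r0:64,r1:580,r2:Add2,r3:8,r4:Add1
cycle 16: - // r0:64,r1:580,r2:Add2,r3:8,r4:Add1
cycle 17: - // r0:64,r1:580,r2:Add2,r3:8,r4:Add1
cycle 18: CDB Add1=1170 // r0:64,r1:580,r2:Add2,r3:8,r4:1170
cycle 19: - // r0:64,r1:580,r2:Add2,r3:8,r4:1170
cycle 20: - // r0:64,r1:580,r2:Add2,r3:8,r4:1170

STATUS = VALUE 1170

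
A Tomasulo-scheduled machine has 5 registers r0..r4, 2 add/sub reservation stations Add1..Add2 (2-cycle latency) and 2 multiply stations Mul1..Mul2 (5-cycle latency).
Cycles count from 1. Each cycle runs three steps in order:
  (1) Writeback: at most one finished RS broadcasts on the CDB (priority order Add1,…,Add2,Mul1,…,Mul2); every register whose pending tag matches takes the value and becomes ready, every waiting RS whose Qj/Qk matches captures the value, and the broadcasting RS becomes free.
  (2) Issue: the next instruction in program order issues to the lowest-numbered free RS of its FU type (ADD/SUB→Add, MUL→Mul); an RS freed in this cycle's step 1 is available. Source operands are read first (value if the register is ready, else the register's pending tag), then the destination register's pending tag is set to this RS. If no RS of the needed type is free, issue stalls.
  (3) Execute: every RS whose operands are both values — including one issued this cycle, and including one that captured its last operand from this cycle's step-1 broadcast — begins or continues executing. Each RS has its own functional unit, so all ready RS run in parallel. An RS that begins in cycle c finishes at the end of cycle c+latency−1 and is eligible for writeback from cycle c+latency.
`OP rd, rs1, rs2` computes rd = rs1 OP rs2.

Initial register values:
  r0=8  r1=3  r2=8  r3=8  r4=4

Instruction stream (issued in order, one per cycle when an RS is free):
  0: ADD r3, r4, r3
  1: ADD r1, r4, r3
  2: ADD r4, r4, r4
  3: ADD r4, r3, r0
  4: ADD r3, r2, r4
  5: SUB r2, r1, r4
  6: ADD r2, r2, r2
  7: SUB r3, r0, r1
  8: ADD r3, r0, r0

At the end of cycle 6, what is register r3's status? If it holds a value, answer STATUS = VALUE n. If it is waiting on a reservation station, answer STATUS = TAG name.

c1: issue ADD r3<-Add1 | r0:8,r1:3,r2:8,r3:Add1,r4:4
c2: issue ADD r1<-Add2 | r0:8,r1:Add2,r2:8,r3:Add1,r4:4
c3: CDB Add1=12; issue ADD r4<-Add1 | r0:8,r1:Add2,r2:8,r3:12,r4:Add1
c4: stall | r0:8,r1:Add2,r2:8,r3:12,r4:Add1
c5: CDB Add1=8; issue ADD r4<-Add1 | r0:8,r1:Add2,r2:8,r3:12,r4:Add1
c6: CDB Add2=16; issue ADD r3<-Add2 | r0:8,r1:16,r2:8,r3:Add2,r4:Add1

STATUS = TAG Add2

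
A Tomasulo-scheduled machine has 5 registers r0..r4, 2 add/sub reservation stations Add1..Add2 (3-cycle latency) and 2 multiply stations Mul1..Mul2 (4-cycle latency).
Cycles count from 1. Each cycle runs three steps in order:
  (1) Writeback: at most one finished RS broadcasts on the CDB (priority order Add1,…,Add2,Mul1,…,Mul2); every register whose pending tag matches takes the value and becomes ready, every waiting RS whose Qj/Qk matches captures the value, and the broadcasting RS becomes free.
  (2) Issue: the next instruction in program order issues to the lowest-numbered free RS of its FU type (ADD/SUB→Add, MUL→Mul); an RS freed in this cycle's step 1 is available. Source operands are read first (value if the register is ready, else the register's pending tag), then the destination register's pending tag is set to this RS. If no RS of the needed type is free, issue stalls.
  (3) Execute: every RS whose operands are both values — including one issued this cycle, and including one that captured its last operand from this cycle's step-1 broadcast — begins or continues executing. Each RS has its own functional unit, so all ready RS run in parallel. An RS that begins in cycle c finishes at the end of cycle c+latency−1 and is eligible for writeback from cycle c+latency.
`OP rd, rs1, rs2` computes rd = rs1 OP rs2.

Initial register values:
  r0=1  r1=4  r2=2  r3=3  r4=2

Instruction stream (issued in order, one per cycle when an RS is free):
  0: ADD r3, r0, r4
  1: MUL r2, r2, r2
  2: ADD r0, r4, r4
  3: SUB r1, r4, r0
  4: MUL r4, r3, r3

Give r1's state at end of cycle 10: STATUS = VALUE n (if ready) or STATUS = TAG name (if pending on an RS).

STATUS = VALUE -2

c1: issue ADD r3<-Add1 | r0:1,r1:4,r2:2,r3:Add1,r4:2
c2: issue MUL r2<-Mul1 | r0:1,r1:4,r2:Mul1,r3:Add1,r4:2
c3: issue ADD r0<-Add2 | r0:Add2,r1:4,r2:Mul1,r3:Add1,r4:2
c4: CDB Add1=3; issue SUB r1<-Add1 | r0:Add2,r1:Add1,r2:Mul1,r3:3,r4:2
c5: issue MUL r4<-Mul2 | r0:Add2,r1:Add1,r2:Mul1,r3:3,r4:Mul2
c6: CDB Add2=4 | r0:4,r1:Add1,r2:Mul1,r3:3,r4:Mul2
c7: CDB Mul1=4 | r0:4,r1:Add1,r2:4,r3:3,r4:Mul2
c8: - | r0:4,r1:Add1,r2:4,r3:3,r4:Mul2
c9: CDB Add1=-2 | r0:4,r1:-2,r2:4,r3:3,r4:Mul2
c10: CDB Mul2=9 | r0:4,r1:-2,r2:4,r3:3,r4:9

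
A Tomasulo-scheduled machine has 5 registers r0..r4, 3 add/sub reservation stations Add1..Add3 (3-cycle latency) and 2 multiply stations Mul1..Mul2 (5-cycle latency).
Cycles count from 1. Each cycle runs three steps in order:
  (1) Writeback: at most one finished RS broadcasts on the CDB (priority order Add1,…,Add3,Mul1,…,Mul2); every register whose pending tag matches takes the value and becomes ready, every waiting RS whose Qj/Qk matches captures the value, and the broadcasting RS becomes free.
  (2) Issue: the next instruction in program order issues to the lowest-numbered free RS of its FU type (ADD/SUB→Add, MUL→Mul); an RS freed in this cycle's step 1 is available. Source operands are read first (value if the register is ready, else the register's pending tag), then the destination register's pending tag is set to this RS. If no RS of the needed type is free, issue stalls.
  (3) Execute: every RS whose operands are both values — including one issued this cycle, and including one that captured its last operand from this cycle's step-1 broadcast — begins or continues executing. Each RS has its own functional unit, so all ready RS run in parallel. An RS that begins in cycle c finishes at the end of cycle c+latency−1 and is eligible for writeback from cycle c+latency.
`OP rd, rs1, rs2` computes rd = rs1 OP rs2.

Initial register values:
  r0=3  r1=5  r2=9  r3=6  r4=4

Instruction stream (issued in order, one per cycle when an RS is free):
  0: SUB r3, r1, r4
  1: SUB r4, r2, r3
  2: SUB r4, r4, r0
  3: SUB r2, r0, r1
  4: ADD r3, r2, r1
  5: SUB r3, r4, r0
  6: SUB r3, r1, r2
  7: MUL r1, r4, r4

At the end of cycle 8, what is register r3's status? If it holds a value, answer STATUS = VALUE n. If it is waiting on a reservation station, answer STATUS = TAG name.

c1: issue SUB r3<-Add1 | r0:3,r1:5,r2:9,r3:Add1,r4:4
c2: issue SUB r4<-Add2 | r0:3,r1:5,r2:9,r3:Add1,r4:Add2
c3: issue SUB r4<-Add3 | r0:3,r1:5,r2:9,r3:Add1,r4:Add3
c4: CDB Add1=1; issue SUB r2<-Add1 | r0:3,r1:5,r2:Add1,r3:1,r4:Add3
c5: stall | r0:3,r1:5,r2:Add1,r3:1,r4:Add3
c6: stall | r0:3,r1:5,r2:Add1,r3:1,r4:Add3
c7: CDB Add1=-2; issue ADD r3<-Add1 | r0:3,r1:5,r2:-2,r3:Add1,r4:Add3
c8: CDB Add2=8; issue SUB r3<-Add2 | r0:3,r1:5,r2:-2,r3:Add2,r4:Add3

STATUS = TAG Add2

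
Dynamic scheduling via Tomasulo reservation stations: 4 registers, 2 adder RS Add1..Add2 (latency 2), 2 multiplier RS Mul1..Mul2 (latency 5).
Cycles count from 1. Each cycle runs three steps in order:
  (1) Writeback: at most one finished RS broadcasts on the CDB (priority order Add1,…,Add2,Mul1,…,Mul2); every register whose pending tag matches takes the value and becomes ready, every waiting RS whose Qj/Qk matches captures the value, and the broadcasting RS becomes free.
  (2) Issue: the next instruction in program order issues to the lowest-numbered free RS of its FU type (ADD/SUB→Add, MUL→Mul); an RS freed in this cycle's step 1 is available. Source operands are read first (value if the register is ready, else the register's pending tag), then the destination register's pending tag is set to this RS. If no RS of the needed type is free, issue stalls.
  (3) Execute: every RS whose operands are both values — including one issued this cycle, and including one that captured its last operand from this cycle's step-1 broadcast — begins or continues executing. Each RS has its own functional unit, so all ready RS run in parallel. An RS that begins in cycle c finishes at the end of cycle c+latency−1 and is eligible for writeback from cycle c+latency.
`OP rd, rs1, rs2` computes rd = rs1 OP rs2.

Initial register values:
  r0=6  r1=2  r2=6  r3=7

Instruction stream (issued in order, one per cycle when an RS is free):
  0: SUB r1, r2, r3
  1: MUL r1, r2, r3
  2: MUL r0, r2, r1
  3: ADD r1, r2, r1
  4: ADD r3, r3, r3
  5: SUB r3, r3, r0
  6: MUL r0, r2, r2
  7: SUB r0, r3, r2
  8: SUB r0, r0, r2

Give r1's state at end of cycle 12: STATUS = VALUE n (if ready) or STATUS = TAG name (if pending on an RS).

  c1: issue SUB r1<-Add1  regs: r0:6,r1:Add1,r2:6,r3:7
  c2: issue MUL r1<-Mul1  regs: r0:6,r1:Mul1,r2:6,r3:7
  c3: CDB Add1=-1; issue MUL r0<-Mul2  regs: r0:Mul2,r1:Mul1,r2:6,r3:7
  c4: issue ADD r1<-Add1  regs: r0:Mul2,r1:Add1,r2:6,r3:7
  c5: issue ADD r3<-Add2  regs: r0:Mul2,r1:Add1,r2:6,r3:Add2
  c6: stall  regs: r0:Mul2,r1:Add1,r2:6,r3:Add2
  c7: CDB Add2=14; issue SUB r3<-Add2  regs: r0:Mul2,r1:Add1,r2:6,r3:Add2
  c8: CDB Mul1=42; issue MUL r0<-Mul1  regs: r0:Mul1,r1:Add1,r2:6,r3:Add2
  c9: stall  regs: r0:Mul1,r1:Add1,r2:6,r3:Add2
  c10: CDB Add1=48; issue SUB r0<-Add1  regs: r0:Add1,r1:48,r2:6,r3:Add2
  c11: stall  regs: r0:Add1,r1:48,r2:6,r3:Add2
  c12: stall  regs: r0:Add1,r1:48,r2:6,r3:Add2

STATUS = VALUE 48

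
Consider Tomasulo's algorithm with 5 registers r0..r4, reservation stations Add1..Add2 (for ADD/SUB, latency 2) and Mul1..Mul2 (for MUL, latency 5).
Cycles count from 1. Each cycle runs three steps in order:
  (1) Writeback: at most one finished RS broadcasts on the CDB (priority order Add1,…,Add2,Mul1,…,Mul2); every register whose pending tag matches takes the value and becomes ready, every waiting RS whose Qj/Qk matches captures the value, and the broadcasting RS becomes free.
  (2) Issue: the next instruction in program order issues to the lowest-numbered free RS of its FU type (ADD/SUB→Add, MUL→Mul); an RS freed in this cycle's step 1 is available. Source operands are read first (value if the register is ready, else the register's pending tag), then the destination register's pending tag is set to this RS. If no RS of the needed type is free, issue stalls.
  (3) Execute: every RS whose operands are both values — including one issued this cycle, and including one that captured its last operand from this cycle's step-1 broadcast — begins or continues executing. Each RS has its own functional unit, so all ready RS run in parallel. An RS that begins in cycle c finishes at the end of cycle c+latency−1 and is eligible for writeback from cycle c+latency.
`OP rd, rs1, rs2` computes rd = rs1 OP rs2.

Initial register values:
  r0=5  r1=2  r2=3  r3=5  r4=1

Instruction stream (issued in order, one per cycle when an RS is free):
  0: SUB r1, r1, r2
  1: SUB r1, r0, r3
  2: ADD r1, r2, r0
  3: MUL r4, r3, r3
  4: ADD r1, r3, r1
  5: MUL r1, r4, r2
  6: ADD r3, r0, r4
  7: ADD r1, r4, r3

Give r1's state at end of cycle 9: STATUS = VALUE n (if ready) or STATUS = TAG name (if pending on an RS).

  c1: issue SUB r1<-Add1  regs: r0:5,r1:Add1,r2:3,r3:5,r4:1
  c2: issue SUB r1<-Add2  regs: r0:5,r1:Add2,r2:3,r3:5,r4:1
  c3: CDB Add1=-1; issue ADD r1<-Add1  regs: r0:5,r1:Add1,r2:3,r3:5,r4:1
  c4: CDB Add2=0; issue MUL r4<-Mul1  regs: r0:5,r1:Add1,r2:3,r3:5,r4:Mul1
  c5: CDB Add1=8; issue ADD r1<-Add1  regs: r0:5,r1:Add1,r2:3,r3:5,r4:Mul1
  c6: issue MUL r1<-Mul2  regs: r0:5,r1:Mul2,r2:3,r3:5,r4:Mul1
  c7: CDB Add1=13; issue ADD r3<-Add1  regs: r0:5,r1:Mul2,r2:3,r3:Add1,r4:Mul1
  c8: issue ADD r1<-Add2  regs: r0:5,r1:Add2,r2:3,r3:Add1,r4:Mul1
  c9: CDB Mul1=25  regs: r0:5,r1:Add2,r2:3,r3:Add1,r4:25

STATUS = TAG Add2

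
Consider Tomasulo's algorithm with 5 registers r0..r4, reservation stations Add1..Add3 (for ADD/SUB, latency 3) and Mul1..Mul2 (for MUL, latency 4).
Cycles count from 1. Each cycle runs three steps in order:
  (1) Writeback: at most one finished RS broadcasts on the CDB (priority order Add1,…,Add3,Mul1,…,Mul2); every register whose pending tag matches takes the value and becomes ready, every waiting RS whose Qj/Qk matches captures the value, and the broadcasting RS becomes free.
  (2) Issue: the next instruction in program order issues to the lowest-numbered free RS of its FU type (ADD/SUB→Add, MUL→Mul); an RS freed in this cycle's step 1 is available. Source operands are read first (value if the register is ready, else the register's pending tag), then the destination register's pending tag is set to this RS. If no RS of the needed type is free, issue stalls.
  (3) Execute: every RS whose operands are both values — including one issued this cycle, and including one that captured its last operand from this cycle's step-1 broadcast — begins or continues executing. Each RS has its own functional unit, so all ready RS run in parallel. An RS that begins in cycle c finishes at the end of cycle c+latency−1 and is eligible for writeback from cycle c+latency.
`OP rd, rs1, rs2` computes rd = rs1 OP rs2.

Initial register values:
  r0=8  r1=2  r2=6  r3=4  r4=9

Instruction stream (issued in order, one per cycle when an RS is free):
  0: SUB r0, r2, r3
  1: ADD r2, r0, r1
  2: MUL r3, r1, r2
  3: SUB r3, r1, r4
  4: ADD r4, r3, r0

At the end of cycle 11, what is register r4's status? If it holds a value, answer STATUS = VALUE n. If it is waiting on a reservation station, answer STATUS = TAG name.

STATUS = VALUE -5

cycle 1: issue SUB r0<-Add1 // r0:Add1,r1:2,r2:6,r3:4,r4:9
cycle 2: issue ADD r2<-Add2 // r0:Add1,r1:2,r2:Add2,r3:4,r4:9
cycle 3: issue MUL r3<-Mul1 // r0:Add1,r1:2,r2:Add2,r3:Mul1,r4:9
cycle 4: CDB Add1=2; issue SUB r3<-Add1 // r0:2,r1:2,r2:Add2,r3:Add1,r4:9
cycle 5: issue ADD r4<-Add3 // r0:2,r1:2,r2:Add2,r3:Add1,r4:Add3
cycle 6: - // r0:2,r1:2,r2:Add2,r3:Add1,r4:Add3
cycle 7: CDB Add1=-7 // r0:2,r1:2,r2:Add2,r3:-7,r4:Add3
cycle 8: CDB Add2=4 // r0:2,r1:2,r2:4,r3:-7,r4:Add3
cycle 9: - // r0:2,r1:2,r2:4,r3:-7,r4:Add3
cycle 10: CDB Add3=-5 // r0:2,r1:2,r2:4,r3:-7,r4:-5
cycle 11: - // r0:2,r1:2,r2:4,r3:-7,r4:-5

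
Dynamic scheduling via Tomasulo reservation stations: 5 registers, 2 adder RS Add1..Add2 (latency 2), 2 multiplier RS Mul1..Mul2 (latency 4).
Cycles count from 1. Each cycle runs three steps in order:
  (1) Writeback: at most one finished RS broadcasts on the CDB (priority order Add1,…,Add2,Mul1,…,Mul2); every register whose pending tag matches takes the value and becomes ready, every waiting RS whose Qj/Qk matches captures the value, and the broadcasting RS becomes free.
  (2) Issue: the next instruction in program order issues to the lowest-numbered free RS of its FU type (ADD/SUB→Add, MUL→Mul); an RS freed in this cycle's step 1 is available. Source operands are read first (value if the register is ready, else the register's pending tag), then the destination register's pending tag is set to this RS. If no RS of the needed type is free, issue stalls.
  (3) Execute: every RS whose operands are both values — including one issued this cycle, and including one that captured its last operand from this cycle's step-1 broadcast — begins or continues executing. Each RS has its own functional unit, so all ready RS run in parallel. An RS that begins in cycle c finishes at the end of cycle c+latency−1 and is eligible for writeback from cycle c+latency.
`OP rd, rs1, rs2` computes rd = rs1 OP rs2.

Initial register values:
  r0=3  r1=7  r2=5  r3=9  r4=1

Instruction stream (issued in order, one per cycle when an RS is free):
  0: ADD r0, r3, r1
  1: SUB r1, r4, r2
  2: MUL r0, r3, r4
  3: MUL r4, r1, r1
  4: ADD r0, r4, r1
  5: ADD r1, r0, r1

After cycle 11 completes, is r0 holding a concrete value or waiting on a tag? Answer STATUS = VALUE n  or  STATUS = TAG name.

STATUS = VALUE 12

cycle 1: issue ADD r0<-Add1 // r0:Add1,r1:7,r2:5,r3:9,r4:1
cycle 2: issue SUB r1<-Add2 // r0:Add1,r1:Add2,r2:5,r3:9,r4:1
cycle 3: CDB Add1=16; issue MUL r0<-Mul1 // r0:Mul1,r1:Add2,r2:5,r3:9,r4:1
cycle 4: CDB Add2=-4; issue MUL r4<-Mul2 // r0:Mul1,r1:-4,r2:5,r3:9,r4:Mul2
cycle 5: issue ADD r0<-Add1 // r0:Add1,r1:-4,r2:5,r3:9,r4:Mul2
cycle 6: issue ADD r1<-Add2 // r0:Add1,r1:Add2,r2:5,r3:9,r4:Mul2
cycle 7: CDB Mul1=9 // r0:Add1,r1:Add2,r2:5,r3:9,r4:Mul2
cycle 8: CDB Mul2=16 // r0:Add1,r1:Add2,r2:5,r3:9,r4:16
cycle 9: - // r0:Add1,r1:Add2,r2:5,r3:9,r4:16
cycle 10: CDB Add1=12 // r0:12,r1:Add2,r2:5,r3:9,r4:16
cycle 11: - // r0:12,r1:Add2,r2:5,r3:9,r4:16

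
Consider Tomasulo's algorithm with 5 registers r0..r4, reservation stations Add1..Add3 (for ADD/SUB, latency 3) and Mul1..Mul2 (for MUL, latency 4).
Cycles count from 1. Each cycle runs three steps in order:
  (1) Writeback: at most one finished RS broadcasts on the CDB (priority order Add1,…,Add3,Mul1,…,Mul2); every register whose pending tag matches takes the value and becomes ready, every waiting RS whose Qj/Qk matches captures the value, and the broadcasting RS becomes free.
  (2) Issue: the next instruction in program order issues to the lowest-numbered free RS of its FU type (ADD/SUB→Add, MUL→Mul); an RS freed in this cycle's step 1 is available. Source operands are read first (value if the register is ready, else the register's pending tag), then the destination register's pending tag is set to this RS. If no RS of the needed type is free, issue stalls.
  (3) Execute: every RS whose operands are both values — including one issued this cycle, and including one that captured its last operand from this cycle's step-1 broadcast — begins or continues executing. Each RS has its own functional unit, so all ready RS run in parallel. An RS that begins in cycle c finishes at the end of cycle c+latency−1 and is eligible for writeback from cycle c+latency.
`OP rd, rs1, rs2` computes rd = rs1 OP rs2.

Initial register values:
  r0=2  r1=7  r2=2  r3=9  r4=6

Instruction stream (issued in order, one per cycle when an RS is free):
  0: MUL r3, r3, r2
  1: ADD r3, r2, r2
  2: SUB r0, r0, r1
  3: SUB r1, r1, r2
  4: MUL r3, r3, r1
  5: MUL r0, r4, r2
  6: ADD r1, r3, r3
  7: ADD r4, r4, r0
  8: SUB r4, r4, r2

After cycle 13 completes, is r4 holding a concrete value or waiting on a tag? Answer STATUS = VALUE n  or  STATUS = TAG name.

c1: issue MUL r3<-Mul1 | r0:2,r1:7,r2:2,r3:Mul1,r4:6
c2: issue ADD r3<-Add1 | r0:2,r1:7,r2:2,r3:Add1,r4:6
c3: issue SUB r0<-Add2 | r0:Add2,r1:7,r2:2,r3:Add1,r4:6
c4: issue SUB r1<-Add3 | r0:Add2,r1:Add3,r2:2,r3:Add1,r4:6
c5: CDB Add1=4; issue MUL r3<-Mul2 | r0:Add2,r1:Add3,r2:2,r3:Mul2,r4:6
c6: CDB Add2=-5; stall | r0:-5,r1:Add3,r2:2,r3:Mul2,r4:6
c7: CDB Add3=5; stall | r0:-5,r1:5,r2:2,r3:Mul2,r4:6
c8: CDB Mul1=18; issue MUL r0<-Mul1 | r0:Mul1,r1:5,r2:2,r3:Mul2,r4:6
c9: issue ADD r1<-Add1 | r0:Mul1,r1:Add1,r2:2,r3:Mul2,r4:6
c10: issue ADD r4<-Add2 | r0:Mul1,r1:Add1,r2:2,r3:Mul2,r4:Add2
c11: CDB Mul2=20; issue SUB r4<-Add3 | r0:Mul1,r1:Add1,r2:2,r3:20,r4:Add3
c12: CDB Mul1=12 | r0:12,r1:Add1,r2:2,r3:20,r4:Add3
c13: - | r0:12,r1:Add1,r2:2,r3:20,r4:Add3

STATUS = TAG Add3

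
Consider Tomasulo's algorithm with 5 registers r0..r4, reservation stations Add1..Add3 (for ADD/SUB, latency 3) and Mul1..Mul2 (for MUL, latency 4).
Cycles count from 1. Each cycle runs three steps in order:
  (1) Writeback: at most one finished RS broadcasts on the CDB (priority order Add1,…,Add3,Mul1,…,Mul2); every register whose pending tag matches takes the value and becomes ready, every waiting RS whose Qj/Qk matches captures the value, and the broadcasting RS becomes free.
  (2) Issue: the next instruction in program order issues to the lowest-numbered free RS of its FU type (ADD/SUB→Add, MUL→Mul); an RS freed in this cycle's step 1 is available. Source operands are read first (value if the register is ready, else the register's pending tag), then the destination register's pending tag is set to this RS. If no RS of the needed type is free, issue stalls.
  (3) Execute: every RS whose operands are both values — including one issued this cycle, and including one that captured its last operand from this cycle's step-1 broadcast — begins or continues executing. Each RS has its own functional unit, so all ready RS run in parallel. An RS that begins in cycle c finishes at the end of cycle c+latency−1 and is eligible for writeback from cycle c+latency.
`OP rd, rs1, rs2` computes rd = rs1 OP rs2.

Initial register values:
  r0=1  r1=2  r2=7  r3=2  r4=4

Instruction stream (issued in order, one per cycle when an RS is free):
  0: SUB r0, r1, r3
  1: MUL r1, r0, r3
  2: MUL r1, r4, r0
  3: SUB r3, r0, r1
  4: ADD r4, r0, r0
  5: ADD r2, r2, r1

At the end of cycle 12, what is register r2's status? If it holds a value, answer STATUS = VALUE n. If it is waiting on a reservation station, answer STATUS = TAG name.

cycle 1: issue SUB r0<-Add1 // r0:Add1,r1:2,r2:7,r3:2,r4:4
cycle 2: issue MUL r1<-Mul1 // r0:Add1,r1:Mul1,r2:7,r3:2,r4:4
cycle 3: issue MUL r1<-Mul2 // r0:Add1,r1:Mul2,r2:7,r3:2,r4:4
cycle 4: CDB Add1=0; issue SUB r3<-Add1 // r0:0,r1:Mul2,r2:7,r3:Add1,r4:4
cycle 5: issue ADD r4<-Add2 // r0:0,r1:Mul2,r2:7,r3:Add1,r4:Add2
cycle 6: issue ADD r2<-Add3 // r0:0,r1:Mul2,r2:Add3,r3:Add1,r4:Add2
cycle 7: - // r0:0,r1:Mul2,r2:Add3,r3:Add1,r4:Add2
cycle 8: CDB Add2=0 // r0:0,r1:Mul2,r2:Add3,r3:Add1,r4:0
cycle 9: CDB Mul1=0 // r0:0,r1:Mul2,r2:Add3,r3:Add1,r4:0
cycle 10: CDB Mul2=0 // r0:0,r1:0,r2:Add3,r3:Add1,r4:0
cycle 11: - // r0:0,r1:0,r2:Add3,r3:Add1,r4:0
cycle 12: - // r0:0,r1:0,r2:Add3,r3:Add1,r4:0

STATUS = TAG Add3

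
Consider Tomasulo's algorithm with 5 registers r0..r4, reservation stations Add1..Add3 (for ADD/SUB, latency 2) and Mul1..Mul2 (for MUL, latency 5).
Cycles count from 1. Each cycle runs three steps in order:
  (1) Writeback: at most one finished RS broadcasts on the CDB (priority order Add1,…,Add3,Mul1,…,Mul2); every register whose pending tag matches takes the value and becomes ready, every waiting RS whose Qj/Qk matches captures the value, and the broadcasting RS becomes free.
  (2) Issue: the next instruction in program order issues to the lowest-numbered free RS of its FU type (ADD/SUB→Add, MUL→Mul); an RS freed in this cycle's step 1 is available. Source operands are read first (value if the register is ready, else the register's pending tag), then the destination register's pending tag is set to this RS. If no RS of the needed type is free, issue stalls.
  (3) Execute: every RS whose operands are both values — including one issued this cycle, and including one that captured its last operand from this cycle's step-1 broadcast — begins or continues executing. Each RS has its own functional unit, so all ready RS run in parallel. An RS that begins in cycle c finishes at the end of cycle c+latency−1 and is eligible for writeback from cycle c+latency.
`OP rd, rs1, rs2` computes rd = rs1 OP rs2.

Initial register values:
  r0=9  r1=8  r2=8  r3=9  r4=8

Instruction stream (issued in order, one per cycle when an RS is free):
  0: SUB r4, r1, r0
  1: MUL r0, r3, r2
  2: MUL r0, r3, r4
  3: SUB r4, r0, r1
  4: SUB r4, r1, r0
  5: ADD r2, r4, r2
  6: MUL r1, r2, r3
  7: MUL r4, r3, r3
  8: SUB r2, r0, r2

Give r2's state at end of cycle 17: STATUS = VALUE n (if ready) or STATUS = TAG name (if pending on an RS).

STATUS = VALUE -34

c1: issue SUB r4<-Add1 | r0:9,r1:8,r2:8,r3:9,r4:Add1
c2: issue MUL r0<-Mul1 | r0:Mul1,r1:8,r2:8,r3:9,r4:Add1
c3: CDB Add1=-1; issue MUL r0<-Mul2 | r0:Mul2,r1:8,r2:8,r3:9,r4:-1
c4: issue SUB r4<-Add1 | r0:Mul2,r1:8,r2:8,r3:9,r4:Add1
c5: issue SUB r4<-Add2 | r0:Mul2,r1:8,r2:8,r3:9,r4:Add2
c6: issue ADD r2<-Add3 | r0:Mul2,r1:8,r2:Add3,r3:9,r4:Add2
c7: CDB Mul1=72; issue MUL r1<-Mul1 | r0:Mul2,r1:Mul1,r2:Add3,r3:9,r4:Add2
c8: CDB Mul2=-9; issue MUL r4<-Mul2 | r0:-9,r1:Mul1,r2:Add3,r3:9,r4:Mul2
c9: stall | r0:-9,r1:Mul1,r2:Add3,r3:9,r4:Mul2
c10: CDB Add1=-17; issue SUB r2<-Add1 | r0:-9,r1:Mul1,r2:Add1,r3:9,r4:Mul2
c11: CDB Add2=17 | r0:-9,r1:Mul1,r2:Add1,r3:9,r4:Mul2
c12: - | r0:-9,r1:Mul1,r2:Add1,r3:9,r4:Mul2
c13: CDB Add3=25 | r0:-9,r1:Mul1,r2:Add1,r3:9,r4:Mul2
c14: CDB Mul2=81 | r0:-9,r1:Mul1,r2:Add1,r3:9,r4:81
c15: CDB Add1=-34 | r0:-9,r1:Mul1,r2:-34,r3:9,r4:81
c16: - | r0:-9,r1:Mul1,r2:-34,r3:9,r4:81
c17: - | r0:-9,r1:Mul1,r2:-34,r3:9,r4:81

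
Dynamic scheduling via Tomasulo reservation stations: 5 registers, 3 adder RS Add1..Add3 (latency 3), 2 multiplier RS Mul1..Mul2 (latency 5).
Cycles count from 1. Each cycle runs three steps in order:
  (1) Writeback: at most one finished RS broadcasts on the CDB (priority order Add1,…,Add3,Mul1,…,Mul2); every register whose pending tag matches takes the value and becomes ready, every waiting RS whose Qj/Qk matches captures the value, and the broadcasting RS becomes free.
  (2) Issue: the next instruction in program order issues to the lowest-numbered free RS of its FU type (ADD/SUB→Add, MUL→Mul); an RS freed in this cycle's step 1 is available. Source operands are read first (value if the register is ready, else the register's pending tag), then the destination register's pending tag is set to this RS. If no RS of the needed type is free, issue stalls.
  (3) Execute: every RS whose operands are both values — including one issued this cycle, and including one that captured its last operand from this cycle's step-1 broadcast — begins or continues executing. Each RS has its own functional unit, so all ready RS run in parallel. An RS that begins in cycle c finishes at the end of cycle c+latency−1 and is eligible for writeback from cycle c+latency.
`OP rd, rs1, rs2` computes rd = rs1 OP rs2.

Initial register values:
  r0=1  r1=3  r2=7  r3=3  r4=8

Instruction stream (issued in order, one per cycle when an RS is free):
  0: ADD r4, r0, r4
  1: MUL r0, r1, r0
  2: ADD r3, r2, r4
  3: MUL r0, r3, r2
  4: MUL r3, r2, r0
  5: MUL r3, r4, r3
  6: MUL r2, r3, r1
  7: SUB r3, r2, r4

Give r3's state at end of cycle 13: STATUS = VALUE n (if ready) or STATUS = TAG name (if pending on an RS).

STATUS = TAG Mul2

  c1: issue ADD r4<-Add1  regs: r0:1,r1:3,r2:7,r3:3,r4:Add1
  c2: issue MUL r0<-Mul1  regs: r0:Mul1,r1:3,r2:7,r3:3,r4:Add1
  c3: issue ADD r3<-Add2  regs: r0:Mul1,r1:3,r2:7,r3:Add2,r4:Add1
  c4: CDB Add1=9; issue MUL r0<-Mul2  regs: r0:Mul2,r1:3,r2:7,r3:Add2,r4:9
  c5: stall  regs: r0:Mul2,r1:3,r2:7,r3:Add2,r4:9
  c6: stall  regs: r0:Mul2,r1:3,r2:7,r3:Add2,r4:9
  c7: CDB Add2=16; stall  regs: r0:Mul2,r1:3,r2:7,r3:16,r4:9
  c8: CDB Mul1=3; issue MUL r3<-Mul1  regs: r0:Mul2,r1:3,r2:7,r3:Mul1,r4:9
  c9: stall  regs: r0:Mul2,r1:3,r2:7,r3:Mul1,r4:9
  c10: stall  regs: r0:Mul2,r1:3,r2:7,r3:Mul1,r4:9
  c11: stall  regs: r0:Mul2,r1:3,r2:7,r3:Mul1,r4:9
  c12: CDB Mul2=112; issue MUL r3<-Mul2  regs: r0:112,r1:3,r2:7,r3:Mul2,r4:9
  c13: stall  regs: r0:112,r1:3,r2:7,r3:Mul2,r4:9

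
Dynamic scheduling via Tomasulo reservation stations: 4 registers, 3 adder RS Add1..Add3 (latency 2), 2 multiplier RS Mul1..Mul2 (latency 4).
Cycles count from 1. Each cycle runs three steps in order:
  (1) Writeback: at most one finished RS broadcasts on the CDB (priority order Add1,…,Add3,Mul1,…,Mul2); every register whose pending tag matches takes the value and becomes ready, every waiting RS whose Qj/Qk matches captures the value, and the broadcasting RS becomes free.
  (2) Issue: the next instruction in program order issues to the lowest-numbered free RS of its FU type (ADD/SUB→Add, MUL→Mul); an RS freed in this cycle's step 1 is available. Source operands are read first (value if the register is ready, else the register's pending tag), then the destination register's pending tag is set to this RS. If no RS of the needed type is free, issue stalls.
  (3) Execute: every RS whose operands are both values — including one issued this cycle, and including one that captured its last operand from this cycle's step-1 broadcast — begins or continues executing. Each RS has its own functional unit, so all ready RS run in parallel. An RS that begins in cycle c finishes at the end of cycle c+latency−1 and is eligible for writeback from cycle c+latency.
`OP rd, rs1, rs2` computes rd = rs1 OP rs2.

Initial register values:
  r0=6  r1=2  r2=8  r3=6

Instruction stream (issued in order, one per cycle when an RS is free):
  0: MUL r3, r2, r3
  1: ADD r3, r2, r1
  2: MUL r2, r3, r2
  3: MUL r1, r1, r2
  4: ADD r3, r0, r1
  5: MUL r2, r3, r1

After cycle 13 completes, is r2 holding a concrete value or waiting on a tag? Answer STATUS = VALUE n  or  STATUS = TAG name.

STATUS = TAG Mul2

c1: issue MUL r3<-Mul1 | r0:6,r1:2,r2:8,r3:Mul1
c2: issue ADD r3<-Add1 | r0:6,r1:2,r2:8,r3:Add1
c3: issue MUL r2<-Mul2 | r0:6,r1:2,r2:Mul2,r3:Add1
c4: CDB Add1=10; stall | r0:6,r1:2,r2:Mul2,r3:10
c5: CDB Mul1=48; issue MUL r1<-Mul1 | r0:6,r1:Mul1,r2:Mul2,r3:10
c6: issue ADD r3<-Add1 | r0:6,r1:Mul1,r2:Mul2,r3:Add1
c7: stall | r0:6,r1:Mul1,r2:Mul2,r3:Add1
c8: CDB Mul2=80; issue MUL r2<-Mul2 | r0:6,r1:Mul1,r2:Mul2,r3:Add1
c9: - | r0:6,r1:Mul1,r2:Mul2,r3:Add1
c10: - | r0:6,r1:Mul1,r2:Mul2,r3:Add1
c11: - | r0:6,r1:Mul1,r2:Mul2,r3:Add1
c12: CDB Mul1=160 | r0:6,r1:160,r2:Mul2,r3:Add1
c13: - | r0:6,r1:160,r2:Mul2,r3:Add1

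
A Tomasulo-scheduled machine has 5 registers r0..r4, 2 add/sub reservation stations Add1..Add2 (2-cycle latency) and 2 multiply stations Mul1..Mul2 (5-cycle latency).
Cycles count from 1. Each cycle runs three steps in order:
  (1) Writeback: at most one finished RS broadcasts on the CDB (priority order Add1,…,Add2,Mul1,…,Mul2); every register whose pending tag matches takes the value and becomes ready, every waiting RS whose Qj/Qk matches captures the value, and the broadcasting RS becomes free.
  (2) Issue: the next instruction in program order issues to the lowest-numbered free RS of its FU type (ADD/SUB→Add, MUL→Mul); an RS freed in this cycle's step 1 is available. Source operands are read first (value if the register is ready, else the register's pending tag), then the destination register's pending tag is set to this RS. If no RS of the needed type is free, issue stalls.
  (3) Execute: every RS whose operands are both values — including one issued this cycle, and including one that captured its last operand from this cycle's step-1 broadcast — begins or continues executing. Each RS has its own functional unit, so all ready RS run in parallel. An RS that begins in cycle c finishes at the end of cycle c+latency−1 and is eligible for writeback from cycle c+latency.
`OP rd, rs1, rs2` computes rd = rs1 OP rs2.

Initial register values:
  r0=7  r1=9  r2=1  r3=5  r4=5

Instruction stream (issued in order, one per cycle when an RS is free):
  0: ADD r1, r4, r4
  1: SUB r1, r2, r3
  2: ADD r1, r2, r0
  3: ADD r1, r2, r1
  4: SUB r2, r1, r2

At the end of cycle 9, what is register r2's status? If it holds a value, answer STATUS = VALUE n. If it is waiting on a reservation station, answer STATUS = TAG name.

STATUS = VALUE 8

cycle 1: issue ADD r1<-Add1 // r0:7,r1:Add1,r2:1,r3:5,r4:5
cycle 2: issue SUB r1<-Add2 // r0:7,r1:Add2,r2:1,r3:5,r4:5
cycle 3: CDB Add1=10; issue ADD r1<-Add1 // r0:7,r1:Add1,r2:1,r3:5,r4:5
cycle 4: CDB Add2=-4; issue ADD r1<-Add2 // r0:7,r1:Add2,r2:1,r3:5,r4:5
cycle 5: CDB Add1=8; issue SUB r2<-Add1 // r0:7,r1:Add2,r2:Add1,r3:5,r4:5
cycle 6: - // r0:7,r1:Add2,r2:Add1,r3:5,r4:5
cycle 7: CDB Add2=9 // r0:7,r1:9,r2:Add1,r3:5,r4:5
cycle 8: - // r0:7,r1:9,r2:Add1,r3:5,r4:5
cycle 9: CDB Add1=8 // r0:7,r1:9,r2:8,r3:5,r4:5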